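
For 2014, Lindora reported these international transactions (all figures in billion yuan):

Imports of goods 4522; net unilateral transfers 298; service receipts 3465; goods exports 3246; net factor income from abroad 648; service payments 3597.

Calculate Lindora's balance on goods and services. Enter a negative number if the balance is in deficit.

Goods balance = 3246 - 4522 = -1276
Services balance = 3465 - 3597 = -132
Trade balance (goods + services) = -1276 + (-132) = -1408

-1408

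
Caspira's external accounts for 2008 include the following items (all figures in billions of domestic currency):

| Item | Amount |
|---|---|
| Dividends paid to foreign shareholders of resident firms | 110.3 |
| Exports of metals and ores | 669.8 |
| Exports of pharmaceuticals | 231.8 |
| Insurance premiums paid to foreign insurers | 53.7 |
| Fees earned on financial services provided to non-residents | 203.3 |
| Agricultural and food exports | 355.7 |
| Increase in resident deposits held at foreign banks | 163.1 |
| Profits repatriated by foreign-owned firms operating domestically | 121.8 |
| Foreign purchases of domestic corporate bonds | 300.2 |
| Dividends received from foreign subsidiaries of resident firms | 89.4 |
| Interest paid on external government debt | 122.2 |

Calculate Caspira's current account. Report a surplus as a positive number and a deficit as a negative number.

1142.0

Goods: 669.8 + 355.7 + 231.8 = 1257.3
Services: 203.3 - 53.7 = 149.6
Primary income: 89.4 - 122.2 - 110.3 - 121.8 = -264.9
Current account = 1257.3 + 149.6 + (-264.9) = 1142.0
(Excluded from the current account — financial account: increase in resident deposits held at foreign banks 163.1, foreign purchases of domestic corporate bonds 300.2.)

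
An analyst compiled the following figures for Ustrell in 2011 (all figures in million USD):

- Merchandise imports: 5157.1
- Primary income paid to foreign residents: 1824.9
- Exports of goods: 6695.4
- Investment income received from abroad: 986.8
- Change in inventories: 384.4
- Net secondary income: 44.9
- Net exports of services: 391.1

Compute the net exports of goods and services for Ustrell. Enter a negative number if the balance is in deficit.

Goods balance = 6695.4 - 5157.1 = 1538.3
Services balance = 391.1
Trade balance (goods + services) = 1538.3 + 391.1 = 1929.4

1929.4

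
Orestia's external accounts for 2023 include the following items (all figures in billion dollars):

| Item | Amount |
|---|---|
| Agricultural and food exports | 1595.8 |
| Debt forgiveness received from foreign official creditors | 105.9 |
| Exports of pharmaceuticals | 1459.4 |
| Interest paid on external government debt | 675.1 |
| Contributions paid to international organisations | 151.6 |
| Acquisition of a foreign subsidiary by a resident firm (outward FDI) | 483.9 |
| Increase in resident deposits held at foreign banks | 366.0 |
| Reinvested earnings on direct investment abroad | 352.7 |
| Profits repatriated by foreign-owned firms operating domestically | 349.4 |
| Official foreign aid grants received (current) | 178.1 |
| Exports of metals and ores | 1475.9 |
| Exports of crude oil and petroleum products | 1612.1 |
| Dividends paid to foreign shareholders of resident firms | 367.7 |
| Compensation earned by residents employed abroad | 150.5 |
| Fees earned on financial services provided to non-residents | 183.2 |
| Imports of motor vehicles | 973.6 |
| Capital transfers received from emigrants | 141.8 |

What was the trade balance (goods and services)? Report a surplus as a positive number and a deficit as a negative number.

Goods: 1475.9 + 1595.8 + 1459.4 - 973.6 + 1612.1 = 5169.6
Services: 183.2
Trade balance = 5169.6 + 183.2 = 5352.8
(Excluded from the trade balance — capital account: debt forgiveness received from foreign official creditors 105.9, capital transfers received from emigrants 141.8; primary income: interest paid on external government debt 675.1, reinvested earnings on direct investment abroad 352.7, profits repatriated by foreign-owned firms operating domestically 349.4, dividends paid to foreign shareholders of resident firms 367.7, compensation earned by residents employed abroad 150.5; secondary income: contributions paid to international organisations 151.6, official foreign aid grants received (current) 178.1; financial account: acquisition of a foreign subsidiary by a resident firm (outward FDI) 483.9, increase in resident deposits held at foreign banks 366.0.)

5352.8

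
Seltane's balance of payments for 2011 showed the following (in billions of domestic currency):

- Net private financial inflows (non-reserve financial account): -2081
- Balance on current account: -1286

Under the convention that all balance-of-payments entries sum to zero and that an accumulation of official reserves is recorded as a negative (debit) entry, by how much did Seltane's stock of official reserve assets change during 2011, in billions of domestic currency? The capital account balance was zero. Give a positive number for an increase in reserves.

-3367

Official reserve transactions balance = -((-1286) + (-2081)) = 3367
An accumulation of reserves is recorded as a debit (negative entry), so the change in the stock of reserves is the negative of that balance.
Change in official reserves = -(3367) = -3367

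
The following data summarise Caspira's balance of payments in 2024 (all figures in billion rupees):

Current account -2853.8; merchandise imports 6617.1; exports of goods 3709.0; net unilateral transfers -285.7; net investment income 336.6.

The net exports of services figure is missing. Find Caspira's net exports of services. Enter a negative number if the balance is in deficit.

3.4

Current account = goods balance + services balance + net primary income + net secondary income
Sum of the known components = -2857.2
Net exports of services = CA - (known components) = -2853.8 - (-2857.2) = 3.4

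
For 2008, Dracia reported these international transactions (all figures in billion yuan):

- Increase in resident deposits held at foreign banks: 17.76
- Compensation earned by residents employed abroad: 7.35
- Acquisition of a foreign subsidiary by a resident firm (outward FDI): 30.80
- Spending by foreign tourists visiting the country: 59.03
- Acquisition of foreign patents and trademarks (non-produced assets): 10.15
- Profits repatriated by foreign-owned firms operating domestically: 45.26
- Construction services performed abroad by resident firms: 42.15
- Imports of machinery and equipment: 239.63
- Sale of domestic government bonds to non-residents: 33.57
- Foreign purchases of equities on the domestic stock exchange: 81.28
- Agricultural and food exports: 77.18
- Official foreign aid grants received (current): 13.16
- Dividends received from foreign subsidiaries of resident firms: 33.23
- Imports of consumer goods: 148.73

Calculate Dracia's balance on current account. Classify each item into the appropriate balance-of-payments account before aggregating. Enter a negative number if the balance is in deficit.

Goods: -239.63 - 148.73 + 77.18 = -311.18
Services: 42.15 + 59.03 = 101.18
Primary income: -45.26 + 33.23 + 7.35 = -4.68
Secondary income: 13.16
Current account = (-311.18) + 101.18 + (-4.68) + 13.16 = -201.52
(Excluded from the current account — financial account: increase in resident deposits held at foreign banks 17.76, acquisition of a foreign subsidiary by a resident firm (outward FDI) 30.80, sale of domestic government bonds to non-residents 33.57, foreign purchases of equities on the domestic stock exchange 81.28; capital account: acquisition of foreign patents and trademarks (non-produced assets) 10.15.)

-201.52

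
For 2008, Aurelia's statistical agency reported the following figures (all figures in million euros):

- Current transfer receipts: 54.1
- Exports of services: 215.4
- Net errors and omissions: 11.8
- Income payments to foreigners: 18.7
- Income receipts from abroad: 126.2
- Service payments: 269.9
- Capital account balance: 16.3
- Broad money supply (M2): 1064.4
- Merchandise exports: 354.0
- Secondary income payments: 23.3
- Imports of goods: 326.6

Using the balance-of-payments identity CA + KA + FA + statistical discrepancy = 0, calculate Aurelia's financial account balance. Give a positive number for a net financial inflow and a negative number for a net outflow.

Goods balance = 354.0 - 326.6 = 27.4
Services balance = 215.4 - 269.9 = -54.5
Trade balance (goods + services) = 27.4 + (-54.5) = -27.1
Net primary income = 126.2 - 18.7 = 107.5
Net secondary income = 54.1 - 23.3 = 30.8
Current account = -27.1 + 107.5 + 30.8 = 111.2
Financial account = -(111.2 + 16.3 + 11.8) = -139.3

-139.3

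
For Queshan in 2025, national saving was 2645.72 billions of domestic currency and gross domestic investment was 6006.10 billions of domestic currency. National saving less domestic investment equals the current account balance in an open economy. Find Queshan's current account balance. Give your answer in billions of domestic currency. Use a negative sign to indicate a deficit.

-3360.38

CA = S - I = 2645.72 - 6006.10 = -3360.38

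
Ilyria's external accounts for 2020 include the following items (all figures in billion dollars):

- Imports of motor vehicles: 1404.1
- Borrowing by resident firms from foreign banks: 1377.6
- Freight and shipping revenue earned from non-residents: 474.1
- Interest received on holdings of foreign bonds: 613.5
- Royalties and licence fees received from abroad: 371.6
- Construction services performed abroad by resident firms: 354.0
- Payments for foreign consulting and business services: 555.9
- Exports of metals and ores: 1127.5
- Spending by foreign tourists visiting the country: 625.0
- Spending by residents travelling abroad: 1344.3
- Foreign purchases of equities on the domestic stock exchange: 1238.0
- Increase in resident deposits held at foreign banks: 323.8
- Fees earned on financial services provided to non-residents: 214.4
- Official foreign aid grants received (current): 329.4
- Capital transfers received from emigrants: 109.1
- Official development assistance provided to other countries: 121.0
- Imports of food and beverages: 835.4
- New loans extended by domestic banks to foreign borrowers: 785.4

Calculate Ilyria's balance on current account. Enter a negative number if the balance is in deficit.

-151.2

Goods: -1404.1 + 1127.5 - 835.4 = -1112.0
Services: -555.9 + 625.0 + 474.1 + 214.4 + 354.0 - 1344.3 + 371.6 = 138.9
Primary income: 613.5
Secondary income: 329.4 - 121.0 = 208.4
Current account = (-1112.0) + 138.9 + 613.5 + 208.4 = -151.2
(Excluded from the current account — financial account: borrowing by resident firms from foreign banks 1377.6, foreign purchases of equities on the domestic stock exchange 1238.0, increase in resident deposits held at foreign banks 323.8, new loans extended by domestic banks to foreign borrowers 785.4; capital account: capital transfers received from emigrants 109.1.)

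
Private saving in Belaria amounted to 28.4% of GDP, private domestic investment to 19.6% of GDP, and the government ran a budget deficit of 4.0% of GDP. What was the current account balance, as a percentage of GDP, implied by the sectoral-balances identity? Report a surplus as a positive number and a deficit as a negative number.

By the sectoral-balances identity, CA = (S_private - I) + (T - G).
Private balance = 28.4 - 19.6 = 8.8
Government balance (T - G) = -4.0
CA = 8.8 + (-4.0) = 4.8

4.8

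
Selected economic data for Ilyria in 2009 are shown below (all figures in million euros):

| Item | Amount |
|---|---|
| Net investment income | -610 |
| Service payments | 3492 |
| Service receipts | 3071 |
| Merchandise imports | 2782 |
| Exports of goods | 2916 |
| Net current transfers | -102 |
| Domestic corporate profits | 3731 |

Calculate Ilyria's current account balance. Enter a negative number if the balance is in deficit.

Goods balance = 2916 - 2782 = 134
Services balance = 3071 - 3492 = -421
Trade balance (goods + services) = 134 + (-421) = -287
Net primary income = -610
Net secondary income = -102
Current account = -287 + (-610) + (-102) = -999

-999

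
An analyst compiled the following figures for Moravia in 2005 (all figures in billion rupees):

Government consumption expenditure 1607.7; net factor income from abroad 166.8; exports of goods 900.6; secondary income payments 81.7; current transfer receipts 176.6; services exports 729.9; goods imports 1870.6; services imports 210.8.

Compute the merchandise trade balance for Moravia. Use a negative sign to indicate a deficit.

-970.0

Goods balance = 900.6 - 1870.6 = -970.0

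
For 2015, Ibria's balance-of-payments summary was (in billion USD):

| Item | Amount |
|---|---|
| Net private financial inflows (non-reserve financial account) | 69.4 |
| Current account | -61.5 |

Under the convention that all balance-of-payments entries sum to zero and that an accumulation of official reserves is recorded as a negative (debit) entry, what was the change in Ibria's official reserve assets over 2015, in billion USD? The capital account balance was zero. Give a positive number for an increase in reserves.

7.9

Official reserve transactions balance = -((-61.5) + 69.4) = -7.9
An accumulation of reserves is recorded as a debit (negative entry), so the change in the stock of reserves is the negative of that balance.
Change in official reserves = -(-7.9) = 7.9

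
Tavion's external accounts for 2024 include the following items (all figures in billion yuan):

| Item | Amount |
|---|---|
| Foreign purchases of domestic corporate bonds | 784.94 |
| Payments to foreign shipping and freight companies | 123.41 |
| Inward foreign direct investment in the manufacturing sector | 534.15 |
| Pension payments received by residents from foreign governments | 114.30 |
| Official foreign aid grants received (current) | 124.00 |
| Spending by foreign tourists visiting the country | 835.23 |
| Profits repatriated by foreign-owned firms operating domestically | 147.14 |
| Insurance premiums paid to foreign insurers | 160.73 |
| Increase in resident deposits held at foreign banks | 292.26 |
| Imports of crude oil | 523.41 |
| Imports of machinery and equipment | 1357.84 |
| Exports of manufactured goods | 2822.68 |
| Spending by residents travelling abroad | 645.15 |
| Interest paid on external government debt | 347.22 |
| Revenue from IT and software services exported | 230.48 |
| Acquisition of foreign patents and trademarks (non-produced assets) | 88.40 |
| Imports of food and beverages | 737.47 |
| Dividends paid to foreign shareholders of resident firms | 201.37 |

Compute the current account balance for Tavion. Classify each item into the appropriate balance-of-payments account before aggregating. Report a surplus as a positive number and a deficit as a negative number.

Goods: -737.47 + 2822.68 - 523.41 - 1357.84 = 203.96
Services: 230.48 - 123.41 - 160.73 + 835.23 - 645.15 = 136.42
Primary income: -201.37 - 147.14 - 347.22 = -695.73
Secondary income: 114.30 + 124.00 = 238.30
Current account = 203.96 + 136.42 + (-695.73) + 238.30 = -117.05
(Excluded from the current account — financial account: foreign purchases of domestic corporate bonds 784.94, inward foreign direct investment in the manufacturing sector 534.15, increase in resident deposits held at foreign banks 292.26; capital account: acquisition of foreign patents and trademarks (non-produced assets) 88.40.)

-117.05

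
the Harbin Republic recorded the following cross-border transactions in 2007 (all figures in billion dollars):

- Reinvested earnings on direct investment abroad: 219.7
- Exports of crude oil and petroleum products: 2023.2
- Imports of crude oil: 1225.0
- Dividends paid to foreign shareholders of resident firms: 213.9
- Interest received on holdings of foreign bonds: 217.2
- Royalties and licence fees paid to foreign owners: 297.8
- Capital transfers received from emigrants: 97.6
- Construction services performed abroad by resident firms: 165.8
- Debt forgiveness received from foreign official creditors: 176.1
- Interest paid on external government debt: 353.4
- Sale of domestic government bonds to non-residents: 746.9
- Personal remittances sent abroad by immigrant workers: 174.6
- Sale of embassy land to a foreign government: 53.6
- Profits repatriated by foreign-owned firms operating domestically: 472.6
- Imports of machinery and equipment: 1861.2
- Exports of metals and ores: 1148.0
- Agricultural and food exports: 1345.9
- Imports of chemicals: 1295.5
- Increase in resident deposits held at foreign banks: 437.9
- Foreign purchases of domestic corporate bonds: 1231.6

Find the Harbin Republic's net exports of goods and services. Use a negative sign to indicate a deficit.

3.4

Goods: 1345.9 - 1861.2 + 1148.0 + 2023.2 - 1295.5 - 1225.0 = 135.4
Services: -297.8 + 165.8 = -132.0
Trade balance = 135.4 + (-132.0) = 3.4
(Excluded from the trade balance — primary income: reinvested earnings on direct investment abroad 219.7, dividends paid to foreign shareholders of resident firms 213.9, interest received on holdings of foreign bonds 217.2, interest paid on external government debt 353.4, profits repatriated by foreign-owned firms operating domestically 472.6; capital account: capital transfers received from emigrants 97.6, debt forgiveness received from foreign official creditors 176.1, sale of embassy land to a foreign government 53.6; financial account: sale of domestic government bonds to non-residents 746.9, increase in resident deposits held at foreign banks 437.9, foreign purchases of domestic corporate bonds 1231.6; secondary income: personal remittances sent abroad by immigrant workers 174.6.)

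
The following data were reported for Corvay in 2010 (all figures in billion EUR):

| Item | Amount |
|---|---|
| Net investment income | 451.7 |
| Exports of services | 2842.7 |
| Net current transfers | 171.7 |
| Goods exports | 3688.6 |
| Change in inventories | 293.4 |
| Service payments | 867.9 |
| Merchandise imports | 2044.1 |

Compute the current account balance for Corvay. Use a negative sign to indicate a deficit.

4242.7

Goods balance = 3688.6 - 2044.1 = 1644.5
Services balance = 2842.7 - 867.9 = 1974.8
Trade balance (goods + services) = 1644.5 + 1974.8 = 3619.3
Net primary income = 451.7
Net secondary income = 171.7
Current account = 3619.3 + 451.7 + 171.7 = 4242.7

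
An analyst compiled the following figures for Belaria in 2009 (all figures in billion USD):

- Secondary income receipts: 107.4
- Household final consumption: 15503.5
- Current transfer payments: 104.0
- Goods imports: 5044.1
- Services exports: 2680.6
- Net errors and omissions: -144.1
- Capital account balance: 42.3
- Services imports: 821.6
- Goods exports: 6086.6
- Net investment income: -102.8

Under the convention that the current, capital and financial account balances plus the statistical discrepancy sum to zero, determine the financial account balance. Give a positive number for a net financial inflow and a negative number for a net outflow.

-2700.3

Goods balance = 6086.6 - 5044.1 = 1042.5
Services balance = 2680.6 - 821.6 = 1859.0
Trade balance (goods + services) = 1042.5 + 1859.0 = 2901.5
Net primary income = -102.8
Net secondary income = 107.4 - 104.0 = 3.4
Current account = 2901.5 + (-102.8) + 3.4 = 2802.1
Financial account = -(2802.1 + 42.3 + (-144.1)) = -2700.3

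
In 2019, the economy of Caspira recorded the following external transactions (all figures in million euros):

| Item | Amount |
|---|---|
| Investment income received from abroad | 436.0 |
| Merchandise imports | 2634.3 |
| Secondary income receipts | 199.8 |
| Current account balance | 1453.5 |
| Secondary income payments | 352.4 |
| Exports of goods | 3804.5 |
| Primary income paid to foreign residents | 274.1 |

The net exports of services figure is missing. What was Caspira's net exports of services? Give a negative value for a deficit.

Current account = goods balance + services balance + net primary income + net secondary income
Sum of the known components = 1179.5
Net exports of services = CA - (known components) = 1453.5 - 1179.5 = 274.0

274.0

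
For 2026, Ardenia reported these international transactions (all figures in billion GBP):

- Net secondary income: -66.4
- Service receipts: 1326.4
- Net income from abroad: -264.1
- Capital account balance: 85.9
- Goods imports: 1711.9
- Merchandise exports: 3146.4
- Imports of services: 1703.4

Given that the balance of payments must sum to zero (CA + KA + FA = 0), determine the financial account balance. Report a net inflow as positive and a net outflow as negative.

-812.9

Goods balance = 3146.4 - 1711.9 = 1434.5
Services balance = 1326.4 - 1703.4 = -377.0
Trade balance (goods + services) = 1434.5 + (-377.0) = 1057.5
Net primary income = -264.1
Net secondary income = -66.4
Current account = 1057.5 + (-264.1) + (-66.4) = 727.0
Financial account = -(727.0 + 85.9) = -812.9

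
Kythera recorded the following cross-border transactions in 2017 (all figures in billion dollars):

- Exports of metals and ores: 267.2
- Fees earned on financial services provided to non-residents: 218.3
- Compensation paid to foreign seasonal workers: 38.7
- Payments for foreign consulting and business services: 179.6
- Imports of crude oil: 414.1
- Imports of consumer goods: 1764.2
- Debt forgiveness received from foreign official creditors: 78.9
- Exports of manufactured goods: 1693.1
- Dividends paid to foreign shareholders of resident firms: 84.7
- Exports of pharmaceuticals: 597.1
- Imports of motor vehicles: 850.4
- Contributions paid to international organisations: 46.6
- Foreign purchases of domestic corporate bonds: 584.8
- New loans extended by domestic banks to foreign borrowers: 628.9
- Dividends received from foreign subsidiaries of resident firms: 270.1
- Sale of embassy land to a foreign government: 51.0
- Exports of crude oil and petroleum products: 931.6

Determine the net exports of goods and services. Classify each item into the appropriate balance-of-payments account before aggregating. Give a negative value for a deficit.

499.0

Goods: 267.2 - 1764.2 + 597.1 + 931.6 + 1693.1 - 414.1 - 850.4 = 460.3
Services: 218.3 - 179.6 = 38.7
Trade balance = 460.3 + 38.7 = 499.0
(Excluded from the trade balance — primary income: compensation paid to foreign seasonal workers 38.7, dividends paid to foreign shareholders of resident firms 84.7, dividends received from foreign subsidiaries of resident firms 270.1; capital account: debt forgiveness received from foreign official creditors 78.9, sale of embassy land to a foreign government 51.0; secondary income: contributions paid to international organisations 46.6; financial account: foreign purchases of domestic corporate bonds 584.8, new loans extended by domestic banks to foreign borrowers 628.9.)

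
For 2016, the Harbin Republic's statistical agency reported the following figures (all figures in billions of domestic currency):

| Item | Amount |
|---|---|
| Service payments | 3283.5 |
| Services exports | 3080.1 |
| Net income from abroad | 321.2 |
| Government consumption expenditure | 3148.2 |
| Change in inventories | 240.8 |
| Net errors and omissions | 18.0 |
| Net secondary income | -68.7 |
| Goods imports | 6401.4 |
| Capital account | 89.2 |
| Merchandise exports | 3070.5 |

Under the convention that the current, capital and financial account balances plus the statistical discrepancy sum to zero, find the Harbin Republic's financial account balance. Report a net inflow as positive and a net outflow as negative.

Goods balance = 3070.5 - 6401.4 = -3330.9
Services balance = 3080.1 - 3283.5 = -203.4
Trade balance (goods + services) = -3330.9 + (-203.4) = -3534.3
Net primary income = 321.2
Net secondary income = -68.7
Current account = -3534.3 + 321.2 + (-68.7) = -3281.8
Financial account = -(-3281.8 + 89.2 + 18.0) = 3174.6

3174.6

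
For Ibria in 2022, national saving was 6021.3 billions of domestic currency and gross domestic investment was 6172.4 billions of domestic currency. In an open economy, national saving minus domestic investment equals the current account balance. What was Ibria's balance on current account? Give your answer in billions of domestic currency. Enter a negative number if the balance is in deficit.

-151.1

CA = S - I = 6021.3 - 6172.4 = -151.1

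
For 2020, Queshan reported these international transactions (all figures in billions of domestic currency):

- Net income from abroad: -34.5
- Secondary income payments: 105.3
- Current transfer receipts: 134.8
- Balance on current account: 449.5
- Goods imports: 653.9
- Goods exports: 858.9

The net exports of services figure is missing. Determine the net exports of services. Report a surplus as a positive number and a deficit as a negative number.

249.5

Current account = goods balance + services balance + net primary income + net secondary income
Sum of the known components = 200.0
Net exports of services = CA - (known components) = 449.5 - 200.0 = 249.5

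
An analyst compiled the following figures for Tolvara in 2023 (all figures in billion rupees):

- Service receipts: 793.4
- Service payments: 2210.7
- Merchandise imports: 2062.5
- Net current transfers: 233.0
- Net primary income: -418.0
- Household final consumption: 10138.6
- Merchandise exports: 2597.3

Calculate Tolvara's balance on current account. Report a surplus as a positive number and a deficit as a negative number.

Goods balance = 2597.3 - 2062.5 = 534.8
Services balance = 793.4 - 2210.7 = -1417.3
Trade balance (goods + services) = 534.8 + (-1417.3) = -882.5
Net primary income = -418.0
Net secondary income = 233.0
Current account = -882.5 + (-418.0) + 233.0 = -1067.5

-1067.5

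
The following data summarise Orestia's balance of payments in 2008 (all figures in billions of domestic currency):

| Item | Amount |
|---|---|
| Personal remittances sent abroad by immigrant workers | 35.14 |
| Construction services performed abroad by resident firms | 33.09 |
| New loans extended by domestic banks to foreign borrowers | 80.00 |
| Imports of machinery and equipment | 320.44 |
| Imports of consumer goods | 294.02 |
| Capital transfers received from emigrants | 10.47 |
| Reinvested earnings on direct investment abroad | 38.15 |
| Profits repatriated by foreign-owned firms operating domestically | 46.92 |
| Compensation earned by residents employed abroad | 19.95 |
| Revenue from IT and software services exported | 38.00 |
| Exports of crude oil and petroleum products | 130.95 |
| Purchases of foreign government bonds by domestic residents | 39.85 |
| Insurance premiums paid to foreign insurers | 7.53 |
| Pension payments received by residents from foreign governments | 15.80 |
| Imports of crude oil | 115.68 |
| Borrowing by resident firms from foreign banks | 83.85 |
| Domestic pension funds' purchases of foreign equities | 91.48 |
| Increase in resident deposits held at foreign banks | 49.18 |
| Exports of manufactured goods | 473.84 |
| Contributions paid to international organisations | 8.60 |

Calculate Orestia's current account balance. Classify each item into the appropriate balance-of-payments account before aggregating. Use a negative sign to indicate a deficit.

Goods: 473.84 + 130.95 - 294.02 - 115.68 - 320.44 = -125.35
Services: 38.00 + 33.09 - 7.53 = 63.56
Primary income: 38.15 - 46.92 + 19.95 = 11.18
Secondary income: 15.80 - 8.60 - 35.14 = -27.94
Current account = (-125.35) + 63.56 + 11.18 + (-27.94) = -78.55
(Excluded from the current account — financial account: new loans extended by domestic banks to foreign borrowers 80.00, purchases of foreign government bonds by domestic residents 39.85, borrowing by resident firms from foreign banks 83.85, domestic pension funds' purchases of foreign equities 91.48, increase in resident deposits held at foreign banks 49.18; capital account: capital transfers received from emigrants 10.47.)

-78.55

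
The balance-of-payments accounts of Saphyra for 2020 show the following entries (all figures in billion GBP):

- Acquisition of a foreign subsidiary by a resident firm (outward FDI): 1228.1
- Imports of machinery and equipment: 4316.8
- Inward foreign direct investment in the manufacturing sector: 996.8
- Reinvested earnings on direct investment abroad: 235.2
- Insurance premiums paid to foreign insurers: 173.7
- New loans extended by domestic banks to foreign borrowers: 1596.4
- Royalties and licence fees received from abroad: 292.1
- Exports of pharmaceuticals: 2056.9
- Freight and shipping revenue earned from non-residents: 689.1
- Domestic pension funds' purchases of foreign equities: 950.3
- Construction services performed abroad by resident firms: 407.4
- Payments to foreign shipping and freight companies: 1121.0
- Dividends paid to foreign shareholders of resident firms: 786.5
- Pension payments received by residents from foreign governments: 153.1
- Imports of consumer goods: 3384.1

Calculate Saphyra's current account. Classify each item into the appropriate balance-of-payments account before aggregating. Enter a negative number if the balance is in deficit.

Goods: -4316.8 - 3384.1 + 2056.9 = -5644.0
Services: -173.7 + 407.4 - 1121.0 + 689.1 + 292.1 = 93.9
Primary income: -786.5 + 235.2 = -551.3
Secondary income: 153.1
Current account = (-5644.0) + 93.9 + (-551.3) + 153.1 = -5948.3
(Excluded from the current account — financial account: acquisition of a foreign subsidiary by a resident firm (outward FDI) 1228.1, inward foreign direct investment in the manufacturing sector 996.8, new loans extended by domestic banks to foreign borrowers 1596.4, domestic pension funds' purchases of foreign equities 950.3.)

-5948.3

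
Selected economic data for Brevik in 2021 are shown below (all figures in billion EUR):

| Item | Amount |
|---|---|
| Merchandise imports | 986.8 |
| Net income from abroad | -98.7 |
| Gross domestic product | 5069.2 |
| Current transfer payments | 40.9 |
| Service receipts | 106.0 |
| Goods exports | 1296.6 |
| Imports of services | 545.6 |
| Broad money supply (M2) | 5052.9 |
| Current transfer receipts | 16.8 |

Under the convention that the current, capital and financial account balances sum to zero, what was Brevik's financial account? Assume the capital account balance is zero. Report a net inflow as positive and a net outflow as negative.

252.6

Goods balance = 1296.6 - 986.8 = 309.8
Services balance = 106.0 - 545.6 = -439.6
Trade balance (goods + services) = 309.8 + (-439.6) = -129.8
Net primary income = -98.7
Net secondary income = 16.8 - 40.9 = -24.1
Current account = -129.8 + (-98.7) + (-24.1) = -252.6
Financial account = -(-252.6) = 252.6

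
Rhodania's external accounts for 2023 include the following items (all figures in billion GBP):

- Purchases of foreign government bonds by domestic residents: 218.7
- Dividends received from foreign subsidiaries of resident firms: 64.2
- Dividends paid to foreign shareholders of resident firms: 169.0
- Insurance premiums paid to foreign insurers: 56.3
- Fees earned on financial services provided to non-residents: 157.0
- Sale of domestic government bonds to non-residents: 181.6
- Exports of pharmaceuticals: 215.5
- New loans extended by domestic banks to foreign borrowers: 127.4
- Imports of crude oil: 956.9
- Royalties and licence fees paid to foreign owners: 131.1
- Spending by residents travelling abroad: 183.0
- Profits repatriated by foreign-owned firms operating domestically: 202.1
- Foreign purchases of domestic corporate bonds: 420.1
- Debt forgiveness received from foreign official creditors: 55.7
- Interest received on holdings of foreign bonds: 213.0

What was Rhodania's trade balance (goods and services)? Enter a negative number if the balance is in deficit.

-954.8

Goods: 215.5 - 956.9 = -741.4
Services: 157.0 - 183.0 - 131.1 - 56.3 = -213.4
Trade balance = -741.4 + (-213.4) = -954.8
(Excluded from the trade balance — financial account: purchases of foreign government bonds by domestic residents 218.7, sale of domestic government bonds to non-residents 181.6, new loans extended by domestic banks to foreign borrowers 127.4, foreign purchases of domestic corporate bonds 420.1; primary income: dividends received from foreign subsidiaries of resident firms 64.2, dividends paid to foreign shareholders of resident firms 169.0, profits repatriated by foreign-owned firms operating domestically 202.1, interest received on holdings of foreign bonds 213.0; capital account: debt forgiveness received from foreign official creditors 55.7.)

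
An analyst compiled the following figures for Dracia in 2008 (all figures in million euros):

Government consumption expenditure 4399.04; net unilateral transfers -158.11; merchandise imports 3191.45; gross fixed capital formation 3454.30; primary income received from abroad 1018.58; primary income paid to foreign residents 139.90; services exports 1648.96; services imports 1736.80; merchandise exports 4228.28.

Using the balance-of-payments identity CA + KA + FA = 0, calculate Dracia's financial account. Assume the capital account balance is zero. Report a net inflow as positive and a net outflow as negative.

-1669.56

Goods balance = 4228.28 - 3191.45 = 1036.83
Services balance = 1648.96 - 1736.80 = -87.84
Trade balance (goods + services) = 1036.83 + (-87.84) = 948.99
Net primary income = 1018.58 - 139.90 = 878.68
Net secondary income = -158.11
Current account = 948.99 + 878.68 + (-158.11) = 1669.56
Financial account = -(1669.56) = -1669.56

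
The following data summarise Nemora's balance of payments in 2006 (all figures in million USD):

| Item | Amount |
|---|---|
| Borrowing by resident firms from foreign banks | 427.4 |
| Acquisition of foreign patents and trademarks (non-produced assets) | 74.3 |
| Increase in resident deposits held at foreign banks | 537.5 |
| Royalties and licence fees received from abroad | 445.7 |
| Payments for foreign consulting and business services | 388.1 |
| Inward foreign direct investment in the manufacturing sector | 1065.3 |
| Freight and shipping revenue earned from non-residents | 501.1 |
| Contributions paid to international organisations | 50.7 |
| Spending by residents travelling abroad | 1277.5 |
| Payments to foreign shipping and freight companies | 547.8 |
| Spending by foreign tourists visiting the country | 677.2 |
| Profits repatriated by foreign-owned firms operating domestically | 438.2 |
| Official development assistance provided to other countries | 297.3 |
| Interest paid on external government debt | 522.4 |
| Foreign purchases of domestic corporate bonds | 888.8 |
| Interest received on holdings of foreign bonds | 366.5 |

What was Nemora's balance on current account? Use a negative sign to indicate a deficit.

Services: 445.7 - 388.1 - 1277.5 + 677.2 - 547.8 + 501.1 = -589.4
Primary income: 366.5 - 522.4 - 438.2 = -594.1
Secondary income: -297.3 - 50.7 = -348.0
Current account = (-589.4) + (-594.1) + (-348.0) = -1531.5
(Excluded from the current account — financial account: borrowing by resident firms from foreign banks 427.4, increase in resident deposits held at foreign banks 537.5, inward foreign direct investment in the manufacturing sector 1065.3, foreign purchases of domestic corporate bonds 888.8; capital account: acquisition of foreign patents and trademarks (non-produced assets) 74.3.)

-1531.5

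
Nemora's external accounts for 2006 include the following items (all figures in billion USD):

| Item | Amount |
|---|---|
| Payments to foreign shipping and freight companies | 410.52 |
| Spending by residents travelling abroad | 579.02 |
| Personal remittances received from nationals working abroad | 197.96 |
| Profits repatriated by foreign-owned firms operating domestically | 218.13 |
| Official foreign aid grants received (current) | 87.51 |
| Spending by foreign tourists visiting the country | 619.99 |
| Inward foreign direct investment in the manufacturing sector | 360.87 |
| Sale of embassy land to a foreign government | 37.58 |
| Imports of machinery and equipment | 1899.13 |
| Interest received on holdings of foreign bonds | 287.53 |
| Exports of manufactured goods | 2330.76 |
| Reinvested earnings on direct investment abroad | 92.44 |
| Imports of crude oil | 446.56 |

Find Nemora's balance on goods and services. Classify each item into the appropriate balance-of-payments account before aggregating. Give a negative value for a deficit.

Goods: -1899.13 - 446.56 + 2330.76 = -14.93
Services: -579.02 + 619.99 - 410.52 = -369.55
Trade balance = -14.93 + (-369.55) = -384.48
(Excluded from the trade balance — secondary income: personal remittances received from nationals working abroad 197.96, official foreign aid grants received (current) 87.51; primary income: profits repatriated by foreign-owned firms operating domestically 218.13, interest received on holdings of foreign bonds 287.53, reinvested earnings on direct investment abroad 92.44; financial account: inward foreign direct investment in the manufacturing sector 360.87; capital account: sale of embassy land to a foreign government 37.58.)

-384.48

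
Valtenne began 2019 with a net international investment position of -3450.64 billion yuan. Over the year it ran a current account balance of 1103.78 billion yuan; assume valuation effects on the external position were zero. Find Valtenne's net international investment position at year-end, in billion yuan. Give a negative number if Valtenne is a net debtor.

-2346.86

With no valuation effects, change in NIIP = current account = 1103.78
End-of-year NIIP = -3450.64 + 1103.78 = -2346.86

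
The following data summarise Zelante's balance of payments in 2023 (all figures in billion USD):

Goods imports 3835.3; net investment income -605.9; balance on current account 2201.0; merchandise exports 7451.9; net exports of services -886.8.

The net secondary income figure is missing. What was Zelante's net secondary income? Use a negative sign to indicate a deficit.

Current account = goods balance + services balance + net primary income + net secondary income
Sum of the known components = 2123.9
Net secondary income = CA - (known components) = 2201.0 - 2123.9 = 77.1

77.1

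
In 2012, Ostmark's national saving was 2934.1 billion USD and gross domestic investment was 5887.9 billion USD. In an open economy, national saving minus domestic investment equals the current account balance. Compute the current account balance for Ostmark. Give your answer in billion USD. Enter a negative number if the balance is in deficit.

S - I = CA (net lending to the rest of the world).
CA = S - I = 2934.1 - 5887.9 = -2953.8

-2953.8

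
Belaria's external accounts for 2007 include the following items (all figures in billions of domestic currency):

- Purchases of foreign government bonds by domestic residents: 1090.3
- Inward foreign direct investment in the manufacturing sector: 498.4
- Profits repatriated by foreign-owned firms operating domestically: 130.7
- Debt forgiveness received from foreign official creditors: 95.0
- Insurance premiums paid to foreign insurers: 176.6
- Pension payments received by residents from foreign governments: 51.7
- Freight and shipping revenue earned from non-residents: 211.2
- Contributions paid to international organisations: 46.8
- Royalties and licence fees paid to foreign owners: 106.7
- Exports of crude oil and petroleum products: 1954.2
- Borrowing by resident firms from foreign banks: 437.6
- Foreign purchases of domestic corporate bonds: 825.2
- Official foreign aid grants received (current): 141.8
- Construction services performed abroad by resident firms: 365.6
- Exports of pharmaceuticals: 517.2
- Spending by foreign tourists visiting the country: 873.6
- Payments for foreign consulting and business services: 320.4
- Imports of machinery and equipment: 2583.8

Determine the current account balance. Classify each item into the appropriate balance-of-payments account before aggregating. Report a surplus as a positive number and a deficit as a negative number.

750.3

Goods: -2583.8 + 1954.2 + 517.2 = -112.4
Services: 365.6 - 106.7 - 320.4 + 211.2 + 873.6 - 176.6 = 846.7
Primary income: -130.7
Secondary income: -46.8 + 51.7 + 141.8 = 146.7
Current account = (-112.4) + 846.7 + (-130.7) + 146.7 = 750.3
(Excluded from the current account — financial account: purchases of foreign government bonds by domestic residents 1090.3, inward foreign direct investment in the manufacturing sector 498.4, borrowing by resident firms from foreign banks 437.6, foreign purchases of domestic corporate bonds 825.2; capital account: debt forgiveness received from foreign official creditors 95.0.)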